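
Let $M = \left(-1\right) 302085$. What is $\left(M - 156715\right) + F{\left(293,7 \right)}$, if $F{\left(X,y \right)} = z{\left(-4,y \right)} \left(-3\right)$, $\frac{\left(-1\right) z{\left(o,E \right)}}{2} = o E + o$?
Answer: $-458992$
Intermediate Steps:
$M = -302085$
$z{\left(o,E \right)} = - 2 o - 2 E o$ ($z{\left(o,E \right)} = - 2 \left(o E + o\right) = - 2 \left(E o + o\right) = - 2 \left(o + E o\right) = - 2 o - 2 E o$)
$F{\left(X,y \right)} = -24 - 24 y$ ($F{\left(X,y \right)} = \left(-2\right) \left(-4\right) \left(1 + y\right) \left(-3\right) = \left(8 + 8 y\right) \left(-3\right) = -24 - 24 y$)
$\left(M - 156715\right) + F{\left(293,7 \right)} = \left(-302085 - 156715\right) - 192 = -458800 - 192 = -458992$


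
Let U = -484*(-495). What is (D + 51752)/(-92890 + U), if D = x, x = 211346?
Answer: 131549/73345 ≈ 1.7936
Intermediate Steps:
U = 239580
D = 211346
(D + 51752)/(-92890 + U) = (211346 + 51752)/(-92890 + 239580) = 263098/146690 = 263098*(1/146690) = 131549/73345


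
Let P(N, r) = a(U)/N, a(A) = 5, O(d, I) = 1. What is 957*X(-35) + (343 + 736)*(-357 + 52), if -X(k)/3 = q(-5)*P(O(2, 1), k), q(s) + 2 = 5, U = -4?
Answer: -372160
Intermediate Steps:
q(s) = 3 (q(s) = -2 + 5 = 3)
P(N, r) = 5/N
X(k) = -45 (X(k) = -9*5/1 = -9*5*1 = -9*5 = -3*15 = -45)
957*X(-35) + (343 + 736)*(-357 + 52) = 957*(-45) + (343 + 736)*(-357 + 52) = -43065 + 1079*(-305) = -43065 - 329095 = -372160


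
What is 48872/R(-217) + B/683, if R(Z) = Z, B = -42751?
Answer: -42656543/148211 ≈ -287.81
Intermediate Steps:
48872/R(-217) + B/683 = 48872/(-217) - 42751/683 = 48872*(-1/217) - 42751*1/683 = -48872/217 - 42751/683 = -42656543/148211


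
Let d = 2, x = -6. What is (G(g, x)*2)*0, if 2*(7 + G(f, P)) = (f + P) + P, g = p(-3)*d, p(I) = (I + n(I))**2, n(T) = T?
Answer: 0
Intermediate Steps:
p(I) = 4*I**2 (p(I) = (I + I)**2 = (2*I)**2 = 4*I**2)
g = 72 (g = (4*(-3)**2)*2 = (4*9)*2 = 36*2 = 72)
G(f, P) = -7 + P + f/2 (G(f, P) = -7 + ((f + P) + P)/2 = -7 + ((P + f) + P)/2 = -7 + (f + 2*P)/2 = -7 + (P + f/2) = -7 + P + f/2)
(G(g, x)*2)*0 = ((-7 - 6 + (1/2)*72)*2)*0 = ((-7 - 6 + 36)*2)*0 = (23*2)*0 = 46*0 = 0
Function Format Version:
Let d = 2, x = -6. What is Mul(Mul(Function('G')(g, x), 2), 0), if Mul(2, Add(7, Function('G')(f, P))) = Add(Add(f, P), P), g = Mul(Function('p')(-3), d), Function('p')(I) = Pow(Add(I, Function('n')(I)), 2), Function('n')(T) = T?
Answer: 0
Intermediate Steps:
Function('p')(I) = Mul(4, Pow(I, 2)) (Function('p')(I) = Pow(Add(I, I), 2) = Pow(Mul(2, I), 2) = Mul(4, Pow(I, 2)))
g = 72 (g = Mul(Mul(4, Pow(-3, 2)), 2) = Mul(Mul(4, 9), 2) = Mul(36, 2) = 72)
Function('G')(f, P) = Add(-7, P, Mul(Rational(1, 2), f)) (Function('G')(f, P) = Add(-7, Mul(Rational(1, 2), Add(Add(f, P), P))) = Add(-7, Mul(Rational(1, 2), Add(Add(P, f), P))) = Add(-7, Mul(Rational(1, 2), Add(f, Mul(2, P)))) = Add(-7, Add(P, Mul(Rational(1, 2), f))) = Add(-7, P, Mul(Rational(1, 2), f)))
Mul(Mul(Function('G')(g, x), 2), 0) = Mul(Mul(Add(-7, -6, Mul(Rational(1, 2), 72)), 2), 0) = Mul(Mul(Add(-7, -6, 36), 2), 0) = Mul(Mul(23, 2), 0) = Mul(46, 0) = 0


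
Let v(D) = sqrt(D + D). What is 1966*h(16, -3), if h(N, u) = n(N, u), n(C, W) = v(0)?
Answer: 0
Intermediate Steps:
v(D) = sqrt(2)*sqrt(D) (v(D) = sqrt(2*D) = sqrt(2)*sqrt(D))
n(C, W) = 0 (n(C, W) = sqrt(2)*sqrt(0) = sqrt(2)*0 = 0)
h(N, u) = 0
1966*h(16, -3) = 1966*0 = 0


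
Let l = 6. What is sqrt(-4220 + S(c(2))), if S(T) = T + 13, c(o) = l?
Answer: I*sqrt(4201) ≈ 64.815*I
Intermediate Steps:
c(o) = 6
S(T) = 13 + T
sqrt(-4220 + S(c(2))) = sqrt(-4220 + (13 + 6)) = sqrt(-4220 + 19) = sqrt(-4201) = I*sqrt(4201)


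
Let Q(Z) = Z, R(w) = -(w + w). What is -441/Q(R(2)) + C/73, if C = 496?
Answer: 34177/292 ≈ 117.04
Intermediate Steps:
R(w) = -2*w
-441/Q(R(2)) + C/73 = -441/((-2*2)) + 496/73 = -441/(-4) + 496*(1/73) = -441*(-¼) + 496/73 = 441/4 + 496/73 = 34177/292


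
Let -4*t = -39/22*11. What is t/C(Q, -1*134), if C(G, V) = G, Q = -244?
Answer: -39/1952 ≈ -0.019980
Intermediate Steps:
t = 39/8 (t = -(-1)*(39/22)*11/4 = -(-1)*39/(4*2) = -¼*(-39/2) = 39/8 ≈ 4.8750)
t/C(Q, -1*134) = (39/8)/(-244) = (39/8)*(-1/244) = -39/1952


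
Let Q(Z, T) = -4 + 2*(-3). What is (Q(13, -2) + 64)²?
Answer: 2916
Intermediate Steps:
Q(Z, T) = -10 (Q(Z, T) = -4 - 6 = -10)
(Q(13, -2) + 64)² = (-10 + 64)² = 54² = 2916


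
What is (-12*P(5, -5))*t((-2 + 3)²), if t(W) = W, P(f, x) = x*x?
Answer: -300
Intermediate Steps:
P(f, x) = x²
(-12*P(5, -5))*t((-2 + 3)²) = (-12*(-5)²)*(-2 + 3)² = -12*25*1² = -300*1 = -300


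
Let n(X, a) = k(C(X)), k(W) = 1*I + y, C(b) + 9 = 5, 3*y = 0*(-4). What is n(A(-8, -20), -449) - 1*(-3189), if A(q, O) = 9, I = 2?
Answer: 3191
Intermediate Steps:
y = 0 (y = (0*(-4))/3 = (⅓)*0 = 0)
C(b) = -4 (C(b) = -9 + 5 = -4)
k(W) = 2 (k(W) = 1*2 + 0 = 2 + 0 = 2)
n(X, a) = 2
n(A(-8, -20), -449) - 1*(-3189) = 2 - 1*(-3189) = 2 + 3189 = 3191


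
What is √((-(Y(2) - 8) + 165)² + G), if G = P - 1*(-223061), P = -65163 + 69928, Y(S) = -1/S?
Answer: √1031713/2 ≈ 507.87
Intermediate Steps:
P = 4765
G = 227826 (G = 4765 - 1*(-223061) = 4765 + 223061 = 227826)
√((-(Y(2) - 8) + 165)² + G) = √((-(-1/2 - 8) + 165)² + 227826) = √((-(-1*½ - 8) + 165)² + 227826) = √((-(-½ - 8) + 165)² + 227826) = √((-1*(-17/2) + 165)² + 227826) = √((17/2 + 165)² + 227826) = √((347/2)² + 227826) = √(120409/4 + 227826) = √(1031713/4) = √1031713/2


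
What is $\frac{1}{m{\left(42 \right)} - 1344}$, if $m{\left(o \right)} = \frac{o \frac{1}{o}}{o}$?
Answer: $- \frac{42}{56447} \approx -0.00074406$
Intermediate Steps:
$m{\left(o \right)} = \frac{1}{o}$ ($m{\left(o \right)} = 1 \frac{1}{o} = \frac{1}{o}$)
$\frac{1}{m{\left(42 \right)} - 1344} = \frac{1}{\frac{1}{42} - 1344} = \frac{1}{- \frac{56447}{42}} = - \frac{42}{56447}$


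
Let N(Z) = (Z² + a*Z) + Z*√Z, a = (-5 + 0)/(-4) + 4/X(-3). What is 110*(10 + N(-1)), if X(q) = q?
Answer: 7315/6 - 110*I ≈ 1219.2 - 110.0*I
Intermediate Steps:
a = -1/12 (a = (-5 + 0)/(-4) + 4/(-3) = -5*(-¼) + 4*(-⅓) = 5/4 - 4/3 = -1/12 ≈ -0.083333)
N(Z) = Z² + Z^(3/2) - Z/12 (N(Z) = (Z² - Z/12) + Z*√Z = (Z² - Z/12) + Z^(3/2) = Z² + Z^(3/2) - Z/12)
110*(10 + N(-1)) = 110*(10 + ((-1)² + (-1)^(3/2) - 1/12*(-1))) = 110*(10 + (1 - I + 1/12)) = 110*(10 + (13/12 - I)) = 110*(133/12 - I) = 7315/6 - 110*I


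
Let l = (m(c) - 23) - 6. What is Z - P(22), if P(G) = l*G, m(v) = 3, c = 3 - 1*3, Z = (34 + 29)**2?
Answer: 4541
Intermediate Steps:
Z = 3969 (Z = 63**2 = 3969)
c = 0 (c = 3 - 3 = 0)
l = -26 (l = (3 - 23) - 6 = -20 - 6 = -26)
P(G) = -26*G
Z - P(22) = 3969 - (-26)*22 = 3969 - 1*(-572) = 3969 + 572 = 4541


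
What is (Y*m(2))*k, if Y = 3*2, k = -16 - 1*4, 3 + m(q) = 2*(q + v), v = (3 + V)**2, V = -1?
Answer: -1080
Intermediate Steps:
v = 4 (v = (3 - 1)**2 = 2**2 = 4)
m(q) = 5 + 2*q (m(q) = -3 + 2*(q + 4) = -3 + 2*(4 + q) = -3 + (8 + 2*q) = 5 + 2*q)
k = -20 (k = -16 - 4 = -20)
Y = 6
(Y*m(2))*k = (6*(5 + 2*2))*(-20) = (6*(5 + 4))*(-20) = (6*9)*(-20) = 54*(-20) = -1080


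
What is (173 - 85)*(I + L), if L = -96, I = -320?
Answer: -36608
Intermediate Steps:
(173 - 85)*(I + L) = (173 - 85)*(-320 - 96) = 88*(-416) = -36608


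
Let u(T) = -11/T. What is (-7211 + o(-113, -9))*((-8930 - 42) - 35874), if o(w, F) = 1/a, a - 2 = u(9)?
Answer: 2263287928/7 ≈ 3.2333e+8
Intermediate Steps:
a = 7/9 (a = 2 - 11/9 = 7/9 ≈ 0.77778)
o(w, F) = 9/7 (o(w, F) = 1/(7/9) = 9/7)
(-7211 + o(-113, -9))*((-8930 - 42) - 35874) = (-7211 + 9/7)*((-8930 - 42) - 35874) = -50468*(-8972 - 35874)/7 = -50468/7*(-44846) = 2263287928/7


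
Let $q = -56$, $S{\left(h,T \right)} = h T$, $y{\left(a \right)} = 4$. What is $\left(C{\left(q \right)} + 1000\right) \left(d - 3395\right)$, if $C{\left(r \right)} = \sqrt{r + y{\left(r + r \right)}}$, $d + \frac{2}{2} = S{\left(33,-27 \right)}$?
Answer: $-4287000 - 8574 i \sqrt{13} \approx -4.287 \cdot 10^{6} - 30914.0 i$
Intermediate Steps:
$S{\left(h,T \right)} = T h$
$d = -892$ ($d = -1 - 891 = -892$)
$C{\left(r \right)} = \sqrt{4 + r}$ ($C{\left(r \right)} = \sqrt{r + 4} = \sqrt{4 + r}$)
$\left(C{\left(q \right)} + 1000\right) \left(d - 3395\right) = \left(\sqrt{4 - 56} + 1000\right) \left(-892 - 3395\right) = \left(\sqrt{-52} + 1000\right) \left(-4287\right) = \left(2 i \sqrt{13} + 1000\right) \left(-4287\right) = \left(1000 + 2 i \sqrt{13}\right) \left(-4287\right) = -4287000 - 8574 i \sqrt{13}$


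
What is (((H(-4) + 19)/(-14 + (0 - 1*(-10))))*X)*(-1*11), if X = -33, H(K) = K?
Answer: -5445/4 ≈ -1361.3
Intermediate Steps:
(((H(-4) + 19)/(-14 + (0 - 1*(-10))))*X)*(-1*11) = (((-4 + 19)/(-14 + (0 - 1*(-10))))*(-33))*(-1*11) = ((15/(-14 + (0 + 10)))*(-33))*(-11) = ((15/(-14 + 10))*(-33))*(-11) = ((15/(-4))*(-33))*(-11) = ((15*(-¼))*(-33))*(-11) = -15/4*(-33)*(-11) = (495/4)*(-11) = -5445/4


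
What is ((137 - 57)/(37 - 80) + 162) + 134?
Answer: 12648/43 ≈ 294.14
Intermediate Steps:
((137 - 57)/(37 - 80) + 162) + 134 = (80/(-43) + 162) + 134 = (80*(-1/43) + 162) + 134 = (-80/43 + 162) + 134 = 6886/43 + 134 = 12648/43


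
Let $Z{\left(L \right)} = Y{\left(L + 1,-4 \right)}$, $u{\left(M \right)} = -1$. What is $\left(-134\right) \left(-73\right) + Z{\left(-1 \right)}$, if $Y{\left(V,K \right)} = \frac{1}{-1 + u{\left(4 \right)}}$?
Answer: $\frac{19563}{2} \approx 9781.5$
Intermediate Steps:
$Y{\left(V,K \right)} = - \frac{1}{2}$ ($Y{\left(V,K \right)} = \frac{1}{-1 - 1} = \frac{1}{-2} = - \frac{1}{2}$)
$Z{\left(L \right)} = - \frac{1}{2}$
$\left(-134\right) \left(-73\right) + Z{\left(-1 \right)} = \left(-134\right) \left(-73\right) - \frac{1}{2} = 9782 - \frac{1}{2} = \frac{19563}{2}$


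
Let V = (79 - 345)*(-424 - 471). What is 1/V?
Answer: 1/238070 ≈ 4.2004e-6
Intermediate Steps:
V = 238070 (V = -266*(-895) = 238070)
1/V = 1/238070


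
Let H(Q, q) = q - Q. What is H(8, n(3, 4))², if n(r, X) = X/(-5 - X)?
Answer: 5776/81 ≈ 71.309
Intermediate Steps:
H(8, n(3, 4))² = (-1*4/(5 + 4) - 1*8)² = (-1*4/9 - 8)² = (-1*4*⅑ - 8)² = (-4/9 - 8)² = (-76/9)² = 5776/81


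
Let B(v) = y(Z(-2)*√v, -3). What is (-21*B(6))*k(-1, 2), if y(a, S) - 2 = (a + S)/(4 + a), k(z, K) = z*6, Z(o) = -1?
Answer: 126/5 - 441*√6/5 ≈ -190.84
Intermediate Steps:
k(z, K) = 6*z
y(a, S) = 2 + (S + a)/(4 + a) (y(a, S) = 2 + (a + S)/(4 + a) = 2 + (S + a)/(4 + a))
B(v) = (5 - 3*√v)/(4 - √v) (B(v) = (8 - 3 + 3*(-√v))/(4 - √v) = (8 - 3 - 3*√v)/(4 - √v) = (5 - 3*√v)/(4 - √v))
(-21*B(6))*k(-1, 2) = (-21*(5 - 3*√6)/(4 - √6))*(6*(-1)) = -21*(5 - 3*√6)/(4 - √6)*(-6) = 126*(5 - 3*√6)/(4 - √6)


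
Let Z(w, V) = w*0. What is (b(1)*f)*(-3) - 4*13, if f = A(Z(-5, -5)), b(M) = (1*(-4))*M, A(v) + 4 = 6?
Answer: -28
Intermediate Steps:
Z(w, V) = 0
A(v) = 2 (A(v) = -4 + 6 = 2)
b(M) = -4*M
f = 2
(b(1)*f)*(-3) - 4*13 = (-4*1*2)*(-3) - 4*13 = -4*2*(-3) - 52 = -8*(-3) - 52 = 24 - 52 = -28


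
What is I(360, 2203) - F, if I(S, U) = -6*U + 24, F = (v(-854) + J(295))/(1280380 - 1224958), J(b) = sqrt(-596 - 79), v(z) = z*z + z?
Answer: -365983165/27711 - 5*I*sqrt(3)/18474 ≈ -13207.0 - 0.00046878*I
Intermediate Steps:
v(z) = z + z**2 (v(z) = z**2 + z = z + z**2)
J(b) = 15*I*sqrt(3) (J(b) = sqrt(-675) = 15*I*sqrt(3))
F = 364231/27711 + 5*I*sqrt(3)/18474 (F = (-854*(1 - 854) + 15*I*sqrt(3))/(1280380 - 1224958) = (-854*(-853) + 15*I*sqrt(3))/55422 = (728462 + 15*I*sqrt(3))*(1/55422) = 364231/27711 + 5*I*sqrt(3)/18474 ≈ 13.144 + 0.00046878*I)
I(S, U) = 24 - 6*U
I(360, 2203) - F = (24 - 6*2203) - (364231/27711 + 5*I*sqrt(3)/18474) = (24 - 13218) + (-364231/27711 - 5*I*sqrt(3)/18474) = -13194 + (-364231/27711 - 5*I*sqrt(3)/18474) = -365983165/27711 - 5*I*sqrt(3)/18474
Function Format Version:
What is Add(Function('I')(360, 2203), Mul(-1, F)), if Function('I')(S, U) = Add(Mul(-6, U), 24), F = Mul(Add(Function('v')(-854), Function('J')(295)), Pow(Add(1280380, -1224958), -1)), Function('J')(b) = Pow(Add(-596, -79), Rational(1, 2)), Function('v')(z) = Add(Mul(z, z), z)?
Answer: Add(Rational(-365983165, 27711), Mul(Rational(-5, 18474), I, Pow(3, Rational(1, 2)))) ≈ Add(-13207., Mul(-0.00046878, I))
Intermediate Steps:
Function('v')(z) = Add(z, Pow(z, 2)) (Function('v')(z) = Add(Pow(z, 2), z) = Add(z, Pow(z, 2)))
Function('J')(b) = Mul(15, I, Pow(3, Rational(1, 2))) (Function('J')(b) = Pow(-675, Rational(1, 2)) = Mul(15, I, Pow(3, Rational(1, 2))))
F = Add(Rational(364231, 27711), Mul(Rational(5, 18474), I, Pow(3, Rational(1, 2)))) (F = Mul(Add(Mul(-854, Add(1, -854)), Mul(15, I, Pow(3, Rational(1, 2)))), Pow(Add(1280380, -1224958), -1)) = Mul(Add(Mul(-854, -853), Mul(15, I, Pow(3, Rational(1, 2)))), Pow(55422, -1)) = Mul(Add(728462, Mul(15, I, Pow(3, Rational(1, 2)))), Rational(1, 55422)) = Add(Rational(364231, 27711), Mul(Rational(5, 18474), I, Pow(3, Rational(1, 2)))) ≈ Add(13.144, Mul(0.00046878, I)))
Function('I')(S, U) = Add(24, Mul(-6, U))
Add(Function('I')(360, 2203), Mul(-1, F)) = Add(Add(24, Mul(-6, 2203)), Mul(-1, Add(Rational(364231, 27711), Mul(Rational(5, 18474), I, Pow(3, Rational(1, 2)))))) = Add(Add(24, -13218), Add(Rational(-364231, 27711), Mul(Rational(-5, 18474), I, Pow(3, Rational(1, 2))))) = Add(-13194, Add(Rational(-364231, 27711), Mul(Rational(-5, 18474), I, Pow(3, Rational(1, 2))))) = Add(Rational(-365983165, 27711), Mul(Rational(-5, 18474), I, Pow(3, Rational(1, 2))))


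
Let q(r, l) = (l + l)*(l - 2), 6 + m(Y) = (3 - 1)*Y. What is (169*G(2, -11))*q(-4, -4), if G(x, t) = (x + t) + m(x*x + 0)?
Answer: -56784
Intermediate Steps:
m(Y) = -6 + 2*Y (m(Y) = -6 + (3 - 1)*Y = -6 + 2*Y)
q(r, l) = 2*l*(-2 + l) (q(r, l) = (2*l)*(-2 + l) = 2*l*(-2 + l))
G(x, t) = -6 + t + x + 2*x**2 (G(x, t) = (x + t) + (-6 + 2*(x*x + 0)) = (t + x) + (-6 + 2*(x**2 + 0)) = (t + x) + (-6 + 2*x**2) = -6 + t + x + 2*x**2)
(169*G(2, -11))*q(-4, -4) = (169*(-6 - 11 + 2 + 2*2**2))*(2*(-4)*(-2 - 4)) = (169*(-6 - 11 + 2 + 2*4))*(2*(-4)*(-6)) = (169*(-6 - 11 + 2 + 8))*48 = (169*(-7))*48 = -1183*48 = -56784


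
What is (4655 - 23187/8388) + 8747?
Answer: 37464263/2796 ≈ 13399.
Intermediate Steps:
(4655 - 23187/8388) + 8747 = (4655 - 23187*1/8388) + 8747 = (4655 - 7729/2796) + 8747 = 13007651/2796 + 8747 = 37464263/2796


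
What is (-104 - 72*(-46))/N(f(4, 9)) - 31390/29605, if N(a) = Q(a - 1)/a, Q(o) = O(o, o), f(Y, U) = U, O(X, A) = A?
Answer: 21362611/5921 ≈ 3607.9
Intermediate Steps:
Q(o) = o
N(a) = (-1 + a)/a (N(a) = (a - 1)/a = (-1 + a)/a)
(-104 - 72*(-46))/N(f(4, 9)) - 31390/29605 = (-104 - 72*(-46))/(((-1 + 9)/9)) - 31390/29605 = (-104 + 3312)/(((⅑)*8)) - 31390*1/29605 = 3208/(8/9) - 6278/5921 = 3208*(9/8) - 6278/5921 = 3609 - 6278/5921 = 21362611/5921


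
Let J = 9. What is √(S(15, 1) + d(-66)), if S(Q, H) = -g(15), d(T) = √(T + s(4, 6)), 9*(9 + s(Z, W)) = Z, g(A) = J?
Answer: √(-81 + 3*I*√671)/3 ≈ 1.3176 + 3.2766*I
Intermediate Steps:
g(A) = 9
s(Z, W) = -9 + Z/9
d(T) = √(-77/9 + T) (d(T) = √(T + (-9 + (⅑)*4)) = √(T + (-9 + 4/9)) = √(T - 77/9) = √(-77/9 + T))
S(Q, H) = -9 (S(Q, H) = -1*9 = -9)
√(S(15, 1) + d(-66)) = √(-9 + √(-77 + 9*(-66))/3) = √(-9 + √(-77 - 594)/3) = √(-9 + √(-671)/3) = √(-9 + (I*√671)/3) = √(-9 + I*√671/3)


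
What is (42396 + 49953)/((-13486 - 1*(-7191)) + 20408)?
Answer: 92349/14113 ≈ 6.5435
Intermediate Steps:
(42396 + 49953)/((-13486 - 1*(-7191)) + 20408) = 92349/((-13486 + 7191) + 20408) = 92349/(-6295 + 20408) = 92349/14113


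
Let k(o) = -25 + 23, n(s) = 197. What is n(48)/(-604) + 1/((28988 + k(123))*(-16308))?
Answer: -154176535/472703688 ≈ -0.32616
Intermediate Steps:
k(o) = -2
n(48)/(-604) + 1/((28988 + k(123))*(-16308)) = 197/(-604) + 1/((28988 - 2)*(-16308)) = 197*(-1/604) - 1/16308/28986 = -197/604 + (1/28986)*(-1/16308) = -197/604 - 1/472703688 = -154176535/472703688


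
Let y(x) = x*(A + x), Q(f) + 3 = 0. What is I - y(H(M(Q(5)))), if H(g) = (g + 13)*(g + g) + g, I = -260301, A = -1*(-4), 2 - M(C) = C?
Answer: -295266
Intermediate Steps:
Q(f) = -3 (Q(f) = -3 + 0 = -3)
M(C) = 2 - C
A = 4
H(g) = g + 2*g*(13 + g) (H(g) = (13 + g)*(2*g) + g = 2*g*(13 + g) + g = g + 2*g*(13 + g))
y(x) = x*(4 + x)
I - y(H(M(Q(5)))) = -260301 - (2 - 1*(-3))*(27 + 2*(2 - 1*(-3)))*(4 + (2 - 1*(-3))*(27 + 2*(2 - 1*(-3)))) = -260301 - (2 + 3)*(27 + 2*(2 + 3))*(4 + (2 + 3)*(27 + 2*(2 + 3))) = -260301 - 5*(27 + 2*5)*(4 + 5*(27 + 2*5)) = -260301 - 5*(27 + 10)*(4 + 5*(27 + 10)) = -260301 - 5*37*(4 + 5*37) = -260301 - 185*(4 + 185) = -260301 - 185*189 = -260301 - 1*34965 = -260301 - 34965 = -295266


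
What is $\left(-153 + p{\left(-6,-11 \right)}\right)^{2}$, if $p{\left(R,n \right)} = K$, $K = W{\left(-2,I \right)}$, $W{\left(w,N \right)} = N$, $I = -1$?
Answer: $23716$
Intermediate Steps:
$K = -1$
$p{\left(R,n \right)} = -1$
$\left(-153 + p{\left(-6,-11 \right)}\right)^{2} = \left(-153 - 1\right)^{2} = \left(-154\right)^{2} = 23716$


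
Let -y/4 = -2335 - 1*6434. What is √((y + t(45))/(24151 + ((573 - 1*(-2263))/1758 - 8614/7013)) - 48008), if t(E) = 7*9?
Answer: I*√1064069410665677221673686835/148879449205 ≈ 219.1*I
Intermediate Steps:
t(E) = 63
y = 35076 (y = -4*(-2335 - 1*6434) = -4*(-2335 - 6434) = -4*(-8769) = 35076)
√((y + t(45))/(24151 + ((573 - 1*(-2263))/1758 - 8614/7013)) - 48008) = √((35076 + 63)/(24151 + ((573 - 1*(-2263))/1758 - 8614/7013)) - 48008) = √(35139/(24151 + ((573 + 2263)*(1/1758) - 8614*1/7013)) - 48008) = √(35139/(24151 + (2836*(1/1758) - 8614/7013)) - 48008) = √(35139/(24151 + (1418/879 - 8614/7013)) - 48008) = √(35139/(24151 + 2372728/6164427) - 48008) = √(35139/(148879449205/6164427) - 48008) = √(35139*(6164427/148879449205) - 48008) = √(216611800353/148879449205 - 48008) = √(-7147187985633287/148879449205) = I*√1064069410665677221673686835/148879449205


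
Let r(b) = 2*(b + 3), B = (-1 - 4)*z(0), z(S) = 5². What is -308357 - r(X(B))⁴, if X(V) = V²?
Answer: -954406949246059653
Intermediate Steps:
z(S) = 25
B = -125 (B = (-1 - 4)*25 = -5*25 = -125)
r(b) = 6 + 2*b (r(b) = 2*(3 + b) = 6 + 2*b)
-308357 - r(X(B))⁴ = -308357 - (6 + 2*(-125)²)⁴ = -308357 - (6 + 2*15625)⁴ = -308357 - (6 + 31250)⁴ = -308357 - 1*31256⁴ = -308357 - 1*954406949245751296 = -308357 - 954406949245751296 = -954406949246059653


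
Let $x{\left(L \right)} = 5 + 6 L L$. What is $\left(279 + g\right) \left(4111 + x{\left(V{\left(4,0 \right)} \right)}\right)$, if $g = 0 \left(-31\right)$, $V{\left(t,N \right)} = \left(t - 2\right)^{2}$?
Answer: $1175148$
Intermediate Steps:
$V{\left(t,N \right)} = \left(-2 + t\right)^{2}$
$g = 0$
$x{\left(L \right)} = 5 + 6 L^{2}$
$\left(279 + g\right) \left(4111 + x{\left(V{\left(4,0 \right)} \right)}\right) = \left(279 + 0\right) \left(4111 + \left(5 + 6 \left(\left(-2 + 4\right)^{2}\right)^{2}\right)\right) = 279 \left(4111 + \left(5 + 6 \left(2^{2}\right)^{2}\right)\right) = 279 \left(4111 + \left(5 + 6 \cdot 4^{2}\right)\right) = 279 \left(4111 + \left(5 + 6 \cdot 16\right)\right) = 279 \left(4111 + \left(5 + 96\right)\right) = 279 \left(4111 + 101\right) = 279 \cdot 4212 = 1175148$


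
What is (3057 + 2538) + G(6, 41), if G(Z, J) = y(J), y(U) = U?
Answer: 5636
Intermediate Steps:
G(Z, J) = J
(3057 + 2538) + G(6, 41) = (3057 + 2538) + 41 = 5595 + 41 = 5636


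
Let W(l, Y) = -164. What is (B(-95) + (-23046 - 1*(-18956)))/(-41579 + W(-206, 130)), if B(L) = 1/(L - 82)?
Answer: 55687/568347 ≈ 0.097981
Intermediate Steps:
B(L) = 1/(-82 + L)
(B(-95) + (-23046 - 1*(-18956)))/(-41579 + W(-206, 130)) = (1/(-82 - 95) + (-23046 - 1*(-18956)))/(-41579 - 164) = (1/(-177) + (-23046 + 18956))/(-41743) = (-1/177 - 4090)*(-1/41743) = -723931/177*(-1/41743) = 55687/568347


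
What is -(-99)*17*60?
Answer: 100980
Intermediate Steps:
-(-99)*17*60 = -99*(-17)*60 = 1683*60 = 100980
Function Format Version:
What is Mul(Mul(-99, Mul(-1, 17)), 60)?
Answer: 100980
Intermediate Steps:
Mul(Mul(-99, Mul(-1, 17)), 60) = Mul(Mul(-99, -17), 60) = Mul(1683, 60) = 100980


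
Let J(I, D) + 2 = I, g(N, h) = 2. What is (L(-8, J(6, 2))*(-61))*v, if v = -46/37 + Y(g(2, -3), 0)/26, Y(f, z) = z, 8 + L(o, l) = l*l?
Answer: 22448/37 ≈ 606.70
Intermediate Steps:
J(I, D) = -2 + I
L(o, l) = -8 + l² (L(o, l) = -8 + l*l = -8 + l²)
v = -46/37 (v = -46/37 + 0/26 = -46*1/37 + 0*(1/26) = -46/37 + 0 = -46/37 ≈ -1.2432)
(L(-8, J(6, 2))*(-61))*v = ((-8 + (-2 + 6)²)*(-61))*(-46/37) = ((-8 + 4²)*(-61))*(-46/37) = ((-8 + 16)*(-61))*(-46/37) = (8*(-61))*(-46/37) = -488*(-46/37) = 22448/37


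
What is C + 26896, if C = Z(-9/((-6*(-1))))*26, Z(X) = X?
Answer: 26857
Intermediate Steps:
C = -39 (C = -9/((-6*(-1)))*26 = -9/6*26 = -9*⅙*26 = -3/2*26 = -39)
C + 26896 = -39 + 26896 = 26857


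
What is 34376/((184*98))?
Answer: 4297/2254 ≈ 1.9064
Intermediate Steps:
34376/((184*98)) = 34376/18032 = 34376*(1/18032) = 4297/2254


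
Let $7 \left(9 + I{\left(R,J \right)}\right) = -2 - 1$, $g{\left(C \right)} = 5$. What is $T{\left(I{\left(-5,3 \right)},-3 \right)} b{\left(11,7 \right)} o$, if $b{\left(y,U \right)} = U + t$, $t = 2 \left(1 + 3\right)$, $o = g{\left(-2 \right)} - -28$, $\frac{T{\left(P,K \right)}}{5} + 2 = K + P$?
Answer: $- \frac{249975}{7} \approx -35711.0$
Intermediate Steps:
$I{\left(R,J \right)} = - \frac{66}{7}$ ($I{\left(R,J \right)} = -9 + \frac{-2 - 1}{7} = -9 + \frac{1}{7} \left(-3\right) = -9 - \frac{3}{7} = - \frac{66}{7}$)
$T{\left(P,K \right)} = -10 + 5 K + 5 P$ ($T{\left(P,K \right)} = -10 + 5 \left(K + P\right) = -10 + \left(5 K + 5 P\right) = -10 + 5 K + 5 P$)
$o = 33$ ($o = 5 - -28 = 5 + 28 = 33$)
$t = 8$ ($t = 2 \cdot 4 = 8$)
$b{\left(y,U \right)} = 8 + U$ ($b{\left(y,U \right)} = U + 8 = 8 + U$)
$T{\left(I{\left(-5,3 \right)},-3 \right)} b{\left(11,7 \right)} o = \left(-10 + 5 \left(-3\right) + 5 \left(- \frac{66}{7}\right)\right) \left(8 + 7\right) 33 = \left(-10 - 15 - \frac{330}{7}\right) 15 \cdot 33 = \left(- \frac{505}{7}\right) 15 \cdot 33 = \left(- \frac{7575}{7}\right) 33 = - \frac{249975}{7}$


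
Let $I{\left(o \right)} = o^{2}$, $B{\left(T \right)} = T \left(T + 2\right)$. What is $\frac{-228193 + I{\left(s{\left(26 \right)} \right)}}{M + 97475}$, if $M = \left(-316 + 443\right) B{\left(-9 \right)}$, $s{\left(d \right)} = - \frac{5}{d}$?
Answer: $- \frac{154258443}{71301776} \approx -2.1635$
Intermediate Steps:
$B{\left(T \right)} = T \left(2 + T\right)$
$M = 8001$ ($M = \left(-316 + 443\right) \left(- 9 \left(2 - 9\right)\right) = 127 \left(\left(-9\right) \left(-7\right)\right) = 127 \cdot 63 = 8001$)
$\frac{-228193 + I{\left(s{\left(26 \right)} \right)}}{M + 97475} = \frac{-228193 + \left(- \frac{5}{26}\right)^{2}}{8001 + 97475} = \frac{-228193 + \left(\left(-5\right) \frac{1}{26}\right)^{2}}{105476} = \left(-228193 + \left(- \frac{5}{26}\right)^{2}\right) \frac{1}{105476} = \left(-228193 + \frac{25}{676}\right) \frac{1}{105476} = \left(- \frac{154258443}{676}\right) \frac{1}{105476} = - \frac{154258443}{71301776}$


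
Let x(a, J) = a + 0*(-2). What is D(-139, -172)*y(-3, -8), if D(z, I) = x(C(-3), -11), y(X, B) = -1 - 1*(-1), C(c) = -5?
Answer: 0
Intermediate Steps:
y(X, B) = 0 (y(X, B) = -1 + 1 = 0)
x(a, J) = a (x(a, J) = a + 0 = a)
D(z, I) = -5
D(-139, -172)*y(-3, -8) = -5*0 = 0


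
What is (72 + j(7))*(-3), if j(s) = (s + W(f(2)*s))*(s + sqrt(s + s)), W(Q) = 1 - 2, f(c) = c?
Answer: -342 - 18*sqrt(14) ≈ -409.35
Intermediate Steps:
W(Q) = -1
j(s) = (-1 + s)*(s + sqrt(2)*sqrt(s)) (j(s) = (s - 1)*(s + sqrt(s + s)) = (-1 + s)*(s + sqrt(2*s)) = (-1 + s)*(s + sqrt(2)*sqrt(s)))
(72 + j(7))*(-3) = (72 + (7**2 - 1*7 + sqrt(2)*7**(3/2) - sqrt(2)*sqrt(7)))*(-3) = (72 + (49 - 7 + sqrt(2)*(7*sqrt(7)) - sqrt(14)))*(-3) = (72 + (49 - 7 + 7*sqrt(14) - sqrt(14)))*(-3) = (72 + (42 + 6*sqrt(14)))*(-3) = (114 + 6*sqrt(14))*(-3) = -342 - 18*sqrt(14)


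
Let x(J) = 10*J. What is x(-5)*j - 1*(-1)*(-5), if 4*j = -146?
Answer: 1820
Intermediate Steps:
j = -73/2 (j = (¼)*(-146) = -73/2 ≈ -36.500)
x(-5)*j - 1*(-1)*(-5) = (10*(-5))*(-73/2) - 1*(-1)*(-5) = -50*(-73/2) + 1*(-5) = 1825 - 5 = 1820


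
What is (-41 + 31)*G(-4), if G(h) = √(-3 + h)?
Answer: -10*I*√7 ≈ -26.458*I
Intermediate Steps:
(-41 + 31)*G(-4) = (-41 + 31)*√(-3 - 4) = -10*I*√7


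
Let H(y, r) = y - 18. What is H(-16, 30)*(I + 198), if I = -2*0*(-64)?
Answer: -6732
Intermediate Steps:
H(y, r) = -18 + y
I = 0 (I = 0*(-64) = 0)
H(-16, 30)*(I + 198) = (-18 - 16)*(0 + 198) = -34*198 = -6732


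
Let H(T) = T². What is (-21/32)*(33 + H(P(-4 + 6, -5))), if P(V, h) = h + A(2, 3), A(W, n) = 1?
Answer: -1029/32 ≈ -32.156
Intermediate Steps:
P(V, h) = 1 + h (P(V, h) = h + 1 = 1 + h)
(-21/32)*(33 + H(P(-4 + 6, -5))) = (-21/32)*(33 + (1 - 5)²) = (-21*1/32)*(33 + (-4)²) = -21*(33 + 16)/32 = -21/32*49 = -1029/32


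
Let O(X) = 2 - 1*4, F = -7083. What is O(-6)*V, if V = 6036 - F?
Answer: -26238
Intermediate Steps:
V = 13119 (V = 6036 - 1*(-7083) = 6036 + 7083 = 13119)
O(X) = -2 (O(X) = 2 - 4 = -2)
O(-6)*V = -2*13119 = -26238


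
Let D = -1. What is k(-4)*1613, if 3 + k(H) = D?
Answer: -6452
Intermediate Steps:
k(H) = -4 (k(H) = -3 - 1 = -4)
k(-4)*1613 = -4*1613 = -6452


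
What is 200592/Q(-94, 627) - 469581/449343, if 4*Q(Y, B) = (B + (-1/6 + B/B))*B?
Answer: 117124786135/117923030643 ≈ 0.99323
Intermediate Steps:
Q(Y, B) = B*(⅚ + B)/4 (Q(Y, B) = ((B + (-1/6 + B/B))*B)/4 = ((B + (-1*⅙ + 1))*B)/4 = ((B + (-⅙ + 1))*B)/4 = ((B + ⅚)*B)/4 = ((⅚ + B)*B)/4 = (B*(⅚ + B))/4 = B*(⅚ + B)/4)
200592/Q(-94, 627) - 469581/449343 = 200592/(((1/24)*627*(5 + 6*627))) - 469581/449343 = 200592/(((1/24)*627*(5 + 3762))) - 469581*1/449343 = 200592/(((1/24)*627*3767)) - 156527/149781 = 200592/(787303/8) - 156527/149781 = 200592*(8/787303) - 156527/149781 = 1604736/787303 - 156527/149781 = 117124786135/117923030643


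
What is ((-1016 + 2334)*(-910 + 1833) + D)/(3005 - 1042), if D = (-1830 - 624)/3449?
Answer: 4195754332/6770387 ≈ 619.72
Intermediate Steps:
D = -2454/3449 (D = -2454*1/3449 = -2454/3449 ≈ -0.71151)
((-1016 + 2334)*(-910 + 1833) + D)/(3005 - 1042) = ((-1016 + 2334)*(-910 + 1833) - 2454/3449)/(3005 - 1042) = (1318*923 - 2454/3449)/1963 = (1216514 - 2454/3449)*(1/1963) = (4195754332/3449)*(1/1963) = 4195754332/6770387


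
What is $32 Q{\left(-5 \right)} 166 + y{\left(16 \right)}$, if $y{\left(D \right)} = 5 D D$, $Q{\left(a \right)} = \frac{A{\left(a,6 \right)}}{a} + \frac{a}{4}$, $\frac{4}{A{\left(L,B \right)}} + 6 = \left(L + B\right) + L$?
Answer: $- \frac{123376}{25} \approx -4935.0$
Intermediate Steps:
$A{\left(L,B \right)} = \frac{4}{-6 + B + 2 L}$ ($A{\left(L,B \right)} = \frac{4}{-6 + \left(\left(L + B\right) + L\right)} = \frac{4}{-6 + \left(\left(B + L\right) + L\right)} = \frac{4}{-6 + \left(B + 2 L\right)} = \frac{4}{-6 + B + 2 L}$)
$Q{\left(a \right)} = \frac{2}{a^{2}} + \frac{a}{4}$ ($Q{\left(a \right)} = \frac{4 \frac{1}{-6 + 6 + 2 a}}{a} + \frac{a}{4} = \frac{4 \frac{1}{2 a}}{a} + a \frac{1}{4} = \frac{4 \frac{1}{2 a}}{a} + \frac{a}{4} = \frac{2 \frac{1}{a}}{a} + \frac{a}{4} = \frac{2}{a^{2}} + \frac{a}{4}$)
$y{\left(D \right)} = 5 D^{2}$
$32 Q{\left(-5 \right)} 166 + y{\left(16 \right)} = 32 \left(\frac{2}{25} + \frac{1}{4} \left(-5\right)\right) 166 + 5 \cdot 16^{2} = 32 \left(2 \cdot \frac{1}{25} - \frac{5}{4}\right) 166 + 5 \cdot 256 = 32 \left(\frac{2}{25} - \frac{5}{4}\right) 166 + 1280 = 32 \left(- \frac{117}{100}\right) 166 + 1280 = \left(- \frac{936}{25}\right) 166 + 1280 = - \frac{155376}{25} + 1280 = - \frac{123376}{25}$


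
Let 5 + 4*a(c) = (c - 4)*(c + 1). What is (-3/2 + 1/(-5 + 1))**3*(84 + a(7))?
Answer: -121765/256 ≈ -475.64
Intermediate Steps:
a(c) = -5/4 + (1 + c)*(-4 + c)/4 (a(c) = -5/4 + ((c - 4)*(c + 1))/4 = -5/4 + ((-4 + c)*(1 + c))/4 = -5/4 + ((1 + c)*(-4 + c))/4 = -5/4 + (1 + c)*(-4 + c)/4)
(-3/2 + 1/(-5 + 1))**3*(84 + a(7)) = (-3/2 + 1/(-5 + 1))**3*(84 + (-9/4 - 3/4*7 + (1/4)*7**2)) = (-3*1/2 + 1/(-4))**3*(84 + (-9/4 - 21/4 + (1/4)*49)) = (-3/2 + 1*(-1/4))**3*(84 + (-9/4 - 21/4 + 49/4)) = (-3/2 - 1/4)**3*(84 + 19/4) = (-7/4)**3*(355/4) = -343/64*355/4 = -121765/256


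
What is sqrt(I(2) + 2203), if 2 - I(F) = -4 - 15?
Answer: 4*sqrt(139) ≈ 47.159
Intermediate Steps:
I(F) = 21 (I(F) = 2 - (-4 - 15) = 2 - 1*(-19) = 2 + 19 = 21)
sqrt(I(2) + 2203) = sqrt(21 + 2203) = sqrt(2224) = 4*sqrt(139)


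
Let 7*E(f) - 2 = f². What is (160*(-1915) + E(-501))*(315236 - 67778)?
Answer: -468635218026/7 ≈ -6.6948e+10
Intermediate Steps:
E(f) = 2/7 + f²/7
(160*(-1915) + E(-501))*(315236 - 67778) = (160*(-1915) + (2/7 + (⅐)*(-501)²))*(315236 - 67778) = (-306400 + (2/7 + (⅐)*251001))*247458 = (-306400 + (2/7 + 251001/7))*247458 = (-306400 + 251003/7)*247458 = -1893797/7*247458 = -468635218026/7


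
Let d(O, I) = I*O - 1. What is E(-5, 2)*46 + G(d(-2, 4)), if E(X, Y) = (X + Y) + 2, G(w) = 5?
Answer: -41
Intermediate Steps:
d(O, I) = -1 + I*O
E(X, Y) = 2 + X + Y
E(-5, 2)*46 + G(d(-2, 4)) = (2 - 5 + 2)*46 + 5 = -1*46 + 5 = -46 + 5 = -41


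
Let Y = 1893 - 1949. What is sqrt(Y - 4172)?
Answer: 2*I*sqrt(1057) ≈ 65.023*I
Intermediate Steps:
Y = -56
sqrt(Y - 4172) = sqrt(-56 - 4172) = sqrt(-4228) = 2*I*sqrt(1057)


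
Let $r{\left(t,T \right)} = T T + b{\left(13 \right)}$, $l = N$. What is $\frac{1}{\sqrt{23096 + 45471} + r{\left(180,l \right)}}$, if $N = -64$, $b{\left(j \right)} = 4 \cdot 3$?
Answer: $\frac{4108}{16807097} - \frac{\sqrt{68567}}{16807097} \approx 0.00022884$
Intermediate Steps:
$b{\left(j \right)} = 12$
$l = -64$
$r{\left(t,T \right)} = 12 + T^{2}$ ($r{\left(t,T \right)} = T T + 12 = T^{2} + 12 = 12 + T^{2}$)
$\frac{1}{\sqrt{23096 + 45471} + r{\left(180,l \right)}} = \frac{1}{\sqrt{23096 + 45471} + \left(12 + \left(-64\right)^{2}\right)} = \frac{1}{\sqrt{68567} + \left(12 + 4096\right)} = \frac{1}{\sqrt{68567} + 4108} = \frac{1}{4108 + \sqrt{68567}}$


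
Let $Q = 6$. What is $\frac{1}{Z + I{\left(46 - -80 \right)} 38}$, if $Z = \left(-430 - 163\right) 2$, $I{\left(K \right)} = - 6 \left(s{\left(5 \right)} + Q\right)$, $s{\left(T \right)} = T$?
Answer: $- \frac{1}{3694} \approx -0.00027071$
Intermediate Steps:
$I{\left(K \right)} = -66$ ($I{\left(K \right)} = - 6 \left(5 + 6\right) = \left(-6\right) 11 = -66$)
$Z = -1186$ ($Z = \left(-430 - 163\right) 2 = \left(-593\right) 2 = -1186$)
$\frac{1}{Z + I{\left(46 - -80 \right)} 38} = \frac{1}{-1186 - 2508} = \frac{1}{-3694} = - \frac{1}{3694}$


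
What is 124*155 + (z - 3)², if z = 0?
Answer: 19229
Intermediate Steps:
124*155 + (z - 3)² = 124*155 + (0 - 3)² = 19220 + (-3)² = 19220 + 9 = 19229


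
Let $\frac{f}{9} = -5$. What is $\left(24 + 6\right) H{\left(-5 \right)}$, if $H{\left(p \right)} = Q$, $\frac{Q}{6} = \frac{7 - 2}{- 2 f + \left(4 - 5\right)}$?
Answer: $\frac{900}{89} \approx 10.112$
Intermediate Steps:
$f = -45$ ($f = 9 \left(-5\right) = -45$)
$Q = \frac{30}{89}$ ($Q = 6 \frac{7 - 2}{\left(-2\right) \left(-45\right) + \left(4 - 5\right)} = 6 \frac{5}{90 + \left(4 - 5\right)} = 6 \frac{5}{90 - 1} = 6 \cdot \frac{5}{89} = \frac{30}{89} \approx 0.33708$)
$H{\left(p \right)} = \frac{30}{89}$
$\left(24 + 6\right) H{\left(-5 \right)} = \left(24 + 6\right) \frac{30}{89} = 30 \cdot \frac{30}{89} = \frac{900}{89}$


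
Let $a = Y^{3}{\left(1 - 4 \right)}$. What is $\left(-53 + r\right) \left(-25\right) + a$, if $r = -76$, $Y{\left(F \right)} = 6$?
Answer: $3441$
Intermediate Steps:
$a = 216$ ($a = 6^{3} = 216$)
$\left(-53 + r\right) \left(-25\right) + a = \left(-53 - 76\right) \left(-25\right) + 216 = \left(-129\right) \left(-25\right) + 216 = 3225 + 216 = 3441$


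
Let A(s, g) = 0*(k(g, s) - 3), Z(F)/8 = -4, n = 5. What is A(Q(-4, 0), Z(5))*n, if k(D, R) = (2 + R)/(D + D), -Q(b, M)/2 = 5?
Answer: 0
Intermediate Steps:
Q(b, M) = -10 (Q(b, M) = -2*5 = -10)
k(D, R) = (2 + R)/(2*D) (k(D, R) = (2 + R)/((2*D)) = (2 + R)*(1/(2*D)) = (2 + R)/(2*D))
Z(F) = -32 (Z(F) = 8*(-4) = -32)
A(s, g) = 0 (A(s, g) = 0*((2 + s)/(2*g) - 3) = 0*(-3 + (2 + s)/(2*g)) = 0)
A(Q(-4, 0), Z(5))*n = 0*5 = 0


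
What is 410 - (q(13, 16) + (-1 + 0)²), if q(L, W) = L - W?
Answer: 412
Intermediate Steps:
410 - (q(13, 16) + (-1 + 0)²) = 410 - ((13 - 1*16) + (-1 + 0)²) = 410 - ((13 - 16) + (-1)²) = 410 - (-3 + 1) = 410 - 1*(-2) = 410 + 2 = 412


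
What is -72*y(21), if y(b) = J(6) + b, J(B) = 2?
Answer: -1656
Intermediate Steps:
y(b) = 2 + b
-72*y(21) = -72*(2 + 21) = -72*23 = -1656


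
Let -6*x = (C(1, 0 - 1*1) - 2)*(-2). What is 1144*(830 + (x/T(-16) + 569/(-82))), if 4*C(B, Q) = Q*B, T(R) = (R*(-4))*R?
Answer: 19765701813/20992 ≈ 9.4158e+5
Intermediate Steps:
T(R) = -4*R² (T(R) = (-4*R)*R = -4*R²)
C(B, Q) = B*Q/4 (C(B, Q) = (Q*B)/4 = (B*Q)/4 = B*Q/4)
x = -¾ (x = -((¼)*1*(0 - 1*1) - 2)*(-2)/6 = -((¼)*1*(0 - 1) - 2)*(-2)/6 = -((¼)*1*(-1) - 2)*(-2)/6 = -(-¼ - 2)*(-2)/6 = -(-3)*(-2)/8 = -⅙*9/2 = -¾ ≈ -0.75000)
1144*(830 + (x/T(-16) + 569/(-82))) = 1144*(830 + (-3/(4*((-4*(-16)²))) + 569/(-82))) = 1144*(830 + (-3/(4*((-4*256))) + 569*(-1/82))) = 1144*(830 + (-¾/(-1024) - 569/82)) = 1144*(830 + (-¾*(-1/1024) - 569/82)) = 1144*(830 + (3/4096 - 569/82)) = 1144*(830 - 1165189/167936) = 1144*(138221691/167936) = 19765701813/20992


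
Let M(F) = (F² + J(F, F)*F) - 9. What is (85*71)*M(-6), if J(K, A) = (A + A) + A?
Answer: 814725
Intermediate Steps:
J(K, A) = 3*A (J(K, A) = 2*A + A = 3*A)
M(F) = -9 + 4*F² (M(F) = (F² + (3*F)*F) - 9 = (F² + 3*F²) - 9 = 4*F² - 9 = -9 + 4*F²)
(85*71)*M(-6) = (85*71)*(-9 + 4*(-6)²) = 6035*(-9 + 4*36) = 6035*(-9 + 144) = 6035*135 = 814725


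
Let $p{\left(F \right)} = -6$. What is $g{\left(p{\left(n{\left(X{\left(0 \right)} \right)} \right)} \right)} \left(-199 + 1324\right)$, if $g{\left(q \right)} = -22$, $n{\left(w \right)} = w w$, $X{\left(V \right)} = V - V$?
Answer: $-24750$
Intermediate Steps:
$X{\left(V \right)} = 0$
$n{\left(w \right)} = w^{2}$
$g{\left(p{\left(n{\left(X{\left(0 \right)} \right)} \right)} \right)} \left(-199 + 1324\right) = - 22 \left(-199 + 1324\right) = \left(-22\right) 1125 = -24750$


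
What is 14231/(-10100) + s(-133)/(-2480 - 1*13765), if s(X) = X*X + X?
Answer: -1433327/575700 ≈ -2.4897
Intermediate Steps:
s(X) = X + X² (s(X) = X² + X = X + X²)
14231/(-10100) + s(-133)/(-2480 - 1*13765) = 14231/(-10100) + (-133*(1 - 133))/(-2480 - 1*13765) = 14231*(-1/10100) + (-133*(-132))/(-2480 - 13765) = -14231/10100 + 17556/(-16245) = -14231/10100 + 17556*(-1/16245) = -14231/10100 - 308/285 = -1433327/575700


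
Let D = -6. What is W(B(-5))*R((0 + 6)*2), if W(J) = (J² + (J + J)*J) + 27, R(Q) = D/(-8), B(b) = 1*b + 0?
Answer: 153/2 ≈ 76.500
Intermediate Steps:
B(b) = b (B(b) = b + 0 = b)
R(Q) = ¾ (R(Q) = -6/(-8) = -6*(-⅛) = ¾)
W(J) = 27 + 3*J² (W(J) = (J² + (2*J)*J) + 27 = (J² + 2*J²) + 27 = 3*J² + 27 = 27 + 3*J²)
W(B(-5))*R((0 + 6)*2) = (27 + 3*(-5)²)*(¾) = (27 + 3*25)*(¾) = (27 + 75)*(¾) = 102*(¾) = 153/2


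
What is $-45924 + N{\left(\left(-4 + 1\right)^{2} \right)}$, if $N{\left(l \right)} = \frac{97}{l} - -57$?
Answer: $- \frac{412706}{9} \approx -45856.0$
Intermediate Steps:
$N{\left(l \right)} = 57 + \frac{97}{l}$ ($N{\left(l \right)} = \frac{97}{l} + 57 = 57 + \frac{97}{l}$)
$-45924 + N{\left(\left(-4 + 1\right)^{2} \right)} = -45924 + \left(57 + \frac{97}{\left(-4 + 1\right)^{2}}\right) = -45924 + \left(57 + \frac{97}{\left(-3\right)^{2}}\right) = -45924 + \left(57 + \frac{97}{9}\right) = -45924 + \frac{610}{9} = - \frac{412706}{9}$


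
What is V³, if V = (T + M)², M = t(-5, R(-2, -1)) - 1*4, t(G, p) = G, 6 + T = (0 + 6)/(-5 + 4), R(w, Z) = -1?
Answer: 85766121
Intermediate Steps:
T = -12 (T = -6 + (0 + 6)/(-5 + 4) = -6 + 6/(-1) = -6 + 6*(-1) = -6 - 6 = -12)
M = -9 (M = -5 - 1*4 = -5 - 4 = -9)
V = 441 (V = (-12 - 9)² = (-21)² = 441)
V³ = 441³ = 85766121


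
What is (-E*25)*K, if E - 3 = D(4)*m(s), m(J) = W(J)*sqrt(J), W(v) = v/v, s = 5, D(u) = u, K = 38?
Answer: -2850 - 3800*sqrt(5) ≈ -11347.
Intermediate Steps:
W(v) = 1
m(J) = sqrt(J) (m(J) = 1*sqrt(J) = sqrt(J))
E = 3 + 4*sqrt(5) ≈ 11.944
(-E*25)*K = (-(3 + 4*sqrt(5))*25)*38 = ((-3 - 4*sqrt(5))*25)*38 = (-75 - 100*sqrt(5))*38 = -2850 - 3800*sqrt(5)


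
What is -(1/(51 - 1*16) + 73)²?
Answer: -6533136/1225 ≈ -5333.2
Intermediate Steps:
-(1/(51 - 1*16) + 73)² = -(1/(51 - 16) + 73)² = -(1/35 + 73)² = -(2556/35)² = -1*6533136/1225 = -6533136/1225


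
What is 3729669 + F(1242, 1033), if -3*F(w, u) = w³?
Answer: -634891827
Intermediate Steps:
F(w, u) = -w³/3
3729669 + F(1242, 1033) = 3729669 - ⅓*1242³ = 3729669 - ⅓*1915864488 = 3729669 - 638621496 = -634891827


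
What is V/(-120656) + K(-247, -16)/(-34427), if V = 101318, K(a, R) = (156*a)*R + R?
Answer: -38936008081/2076912056 ≈ -18.747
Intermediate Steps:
K(a, R) = R + 156*R*a (K(a, R) = 156*R*a + R = R + 156*R*a)
V/(-120656) + K(-247, -16)/(-34427) = 101318/(-120656) - 16*(1 + 156*(-247))/(-34427) = 101318*(-1/120656) - 16*(1 - 38532)*(-1/34427) = -50659/60328 - 16*(-38531)*(-1/34427) = -50659/60328 + 616496*(-1/34427) = -50659/60328 - 616496/34427 = -38936008081/2076912056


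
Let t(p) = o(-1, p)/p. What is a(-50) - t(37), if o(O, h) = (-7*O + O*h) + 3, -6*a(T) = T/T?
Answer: 125/222 ≈ 0.56306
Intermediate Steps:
a(T) = -⅙ (a(T) = -T/(6*T) = -⅙*1 = -⅙)
o(O, h) = 3 - 7*O + O*h
t(p) = (10 - p)/p (t(p) = (3 - 7*(-1) - p)/p = (3 + 7 - p)/p = (10 - p)/p)
a(-50) - t(37) = -⅙ - (10 - 1*37)/37 = -⅙ - (10 - 37)/37 = -⅙ - (-27)/37 = -⅙ - 1*(-27/37) = -⅙ + 27/37 = 125/222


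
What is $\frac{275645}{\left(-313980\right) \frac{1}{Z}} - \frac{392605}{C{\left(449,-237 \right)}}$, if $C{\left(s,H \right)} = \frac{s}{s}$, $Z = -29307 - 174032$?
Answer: $- \frac{13444147849}{62796} \approx -2.1409 \cdot 10^{5}$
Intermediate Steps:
$Z = -203339$ ($Z = -29307 - 174032 = -203339$)
$C{\left(s,H \right)} = 1$
$\frac{275645}{\left(-313980\right) \frac{1}{Z}} - \frac{392605}{C{\left(449,-237 \right)}} = \frac{275645}{\left(-313980\right) \frac{1}{-203339}} - \frac{392605}{1} = \frac{275645}{\left(-313980\right) \left(- \frac{1}{203339}\right)} - 392605 = \frac{275645}{\frac{313980}{203339}} - 392605 = 275645 \cdot \frac{203339}{313980} - 392605 = \frac{11209875731}{62796} - 392605 = - \frac{13444147849}{62796}$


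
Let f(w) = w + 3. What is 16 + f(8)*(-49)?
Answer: -523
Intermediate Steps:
f(w) = 3 + w
16 + f(8)*(-49) = 16 + (3 + 8)*(-49) = 16 + 11*(-49) = 16 - 539 = -523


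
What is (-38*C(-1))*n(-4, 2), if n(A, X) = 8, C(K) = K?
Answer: 304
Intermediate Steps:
(-38*C(-1))*n(-4, 2) = -38*(-1)*8 = 38*8 = 304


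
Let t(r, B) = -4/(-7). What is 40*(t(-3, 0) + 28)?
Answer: 8000/7 ≈ 1142.9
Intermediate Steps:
t(r, B) = 4/7 (t(r, B) = -4*(-⅐) = 4/7)
40*(t(-3, 0) + 28) = 40*(4/7 + 28) = 40*(200/7) = 8000/7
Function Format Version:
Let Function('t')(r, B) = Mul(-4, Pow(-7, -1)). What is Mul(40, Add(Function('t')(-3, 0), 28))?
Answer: Rational(8000, 7) ≈ 1142.9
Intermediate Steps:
Function('t')(r, B) = Rational(4, 7) (Function('t')(r, B) = Mul(-4, Rational(-1, 7)) = Rational(4, 7))
Mul(40, Add(Function('t')(-3, 0), 28)) = Mul(40, Add(Rational(4, 7), 28)) = Mul(40, Rational(200, 7)) = Rational(8000, 7)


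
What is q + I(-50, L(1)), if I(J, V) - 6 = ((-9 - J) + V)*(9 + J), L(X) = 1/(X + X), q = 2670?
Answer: 1949/2 ≈ 974.50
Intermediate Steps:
L(X) = 1/(2*X)
I(J, V) = 6 + (9 + J)*(-9 + V - J) (I(J, V) = 6 + ((-9 - J) + V)*(9 + J) = 6 + (-9 + V - J)*(9 + J) = 6 + (9 + J)*(-9 + V - J))
q + I(-50, L(1)) = 2670 + (-75 - 1*(-50)² - 18*(-50) + 9*((½)/1) - 25/1) = 2670 + (-75 - 1*2500 + 900 + 9*((½)*1) - 25) = 2670 + (-75 - 2500 + 900 + 9*(½) - 50*½) = 2670 + (-75 - 2500 + 900 + 9/2 - 25) = 2670 - 3391/2 = 1949/2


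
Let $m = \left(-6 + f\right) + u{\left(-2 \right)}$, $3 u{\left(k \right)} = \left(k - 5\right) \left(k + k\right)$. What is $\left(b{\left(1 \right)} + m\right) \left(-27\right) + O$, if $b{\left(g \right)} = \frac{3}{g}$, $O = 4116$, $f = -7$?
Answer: $4134$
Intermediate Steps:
$u{\left(k \right)} = \frac{2 k \left(-5 + k\right)}{3}$ ($u{\left(k \right)} = \frac{\left(k - 5\right) \left(k + k\right)}{3} = \frac{\left(-5 + k\right) 2 k}{3} = \frac{2 k \left(-5 + k\right)}{3}$)
$m = - \frac{11}{3}$ ($m = \left(-6 - 7\right) + \frac{2}{3} \left(-2\right) \left(-5 - 2\right) = -13 + \frac{2}{3} \left(-2\right) \left(-7\right) = -13 + \frac{28}{3} = - \frac{11}{3} \approx -3.6667$)
$\left(b{\left(1 \right)} + m\right) \left(-27\right) + O = \left(\frac{3}{1} - \frac{11}{3}\right) \left(-27\right) + 4116 = \left(3 \cdot 1 - \frac{11}{3}\right) \left(-27\right) + 4116 = \left(3 - \frac{11}{3}\right) \left(-27\right) + 4116 = \left(- \frac{2}{3}\right) \left(-27\right) + 4116 = 18 + 4116 = 4134$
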